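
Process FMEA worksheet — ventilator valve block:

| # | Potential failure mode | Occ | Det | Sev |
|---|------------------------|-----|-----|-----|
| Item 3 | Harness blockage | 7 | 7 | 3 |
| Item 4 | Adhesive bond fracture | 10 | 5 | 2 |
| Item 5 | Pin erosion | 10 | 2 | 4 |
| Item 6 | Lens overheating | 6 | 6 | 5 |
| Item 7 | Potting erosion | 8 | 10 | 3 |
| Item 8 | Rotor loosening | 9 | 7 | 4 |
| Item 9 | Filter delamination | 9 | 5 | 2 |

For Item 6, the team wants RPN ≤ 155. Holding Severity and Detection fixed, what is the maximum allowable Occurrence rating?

5

Item 6: S=5, O=6, D=6 → current RPN = 180.
Fixed product = 30. Need 30 × O ≤ 155, so O ≤ 155/30 = 5.17.
Maximum integer Occurrence rating = 5 (gives RPN 150; O=6 would give 180 > 155).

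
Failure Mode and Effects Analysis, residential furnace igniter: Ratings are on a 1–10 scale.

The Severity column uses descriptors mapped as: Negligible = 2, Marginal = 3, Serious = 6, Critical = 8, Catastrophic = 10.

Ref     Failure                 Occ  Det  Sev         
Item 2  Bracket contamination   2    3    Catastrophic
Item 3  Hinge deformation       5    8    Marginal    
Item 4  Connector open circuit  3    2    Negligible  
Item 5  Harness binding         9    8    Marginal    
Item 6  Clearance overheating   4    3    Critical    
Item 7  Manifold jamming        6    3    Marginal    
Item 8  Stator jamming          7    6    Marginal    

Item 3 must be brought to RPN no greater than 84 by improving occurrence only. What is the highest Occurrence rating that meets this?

3

Item 3: S=3, O=5, D=8 → current RPN = 120.
Fixed product = 24. Need 24 × O ≤ 84, so O ≤ 84/24 = 3.50.
Maximum integer Occurrence rating = 3 (gives RPN 72; O=4 would give 96 > 84).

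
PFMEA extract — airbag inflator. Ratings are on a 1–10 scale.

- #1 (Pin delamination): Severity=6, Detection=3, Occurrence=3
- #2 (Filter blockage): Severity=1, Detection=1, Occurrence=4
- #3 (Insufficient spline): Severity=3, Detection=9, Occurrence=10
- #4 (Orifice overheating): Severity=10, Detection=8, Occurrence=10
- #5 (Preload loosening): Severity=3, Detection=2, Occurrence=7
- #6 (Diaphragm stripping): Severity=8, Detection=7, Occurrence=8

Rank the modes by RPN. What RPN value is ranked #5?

42

RPN = Severity × Occurrence × Detection:
  #1: 6 × 3 × 3 = 54
  #2: 1 × 4 × 1 = 4
  #3: 3 × 10 × 9 = 270
  #4: 10 × 10 × 8 = 800
  #5: 3 × 7 × 2 = 42
  #6: 8 × 8 × 7 = 448
Sorted descending: 800, 448, 270, 54, 42, 4.
The fifth-highest RPN is 42 (#5).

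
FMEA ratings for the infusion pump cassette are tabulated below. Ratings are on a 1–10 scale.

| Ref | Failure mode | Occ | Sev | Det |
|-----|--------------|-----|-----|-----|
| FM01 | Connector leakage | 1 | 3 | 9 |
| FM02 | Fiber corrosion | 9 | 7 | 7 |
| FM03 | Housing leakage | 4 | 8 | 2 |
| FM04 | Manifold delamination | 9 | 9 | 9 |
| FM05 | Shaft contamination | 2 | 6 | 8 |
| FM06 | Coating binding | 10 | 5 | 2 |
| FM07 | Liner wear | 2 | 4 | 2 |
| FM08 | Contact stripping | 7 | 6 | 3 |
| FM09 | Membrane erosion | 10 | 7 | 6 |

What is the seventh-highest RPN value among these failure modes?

64

RPN = Severity × Occurrence × Detection:
  FM01: 3 × 1 × 9 = 27
  FM02: 7 × 9 × 7 = 441
  FM03: 8 × 4 × 2 = 64
  FM04: 9 × 9 × 9 = 729
  FM05: 6 × 2 × 8 = 96
  FM06: 5 × 10 × 2 = 100
  FM07: 4 × 2 × 2 = 16
  FM08: 6 × 7 × 3 = 126
  FM09: 7 × 10 × 6 = 420
Sorted descending: 729, 441, 420, 126, 100, 96, 64, 27, 16.
The seventh-highest RPN is 64 (FM03).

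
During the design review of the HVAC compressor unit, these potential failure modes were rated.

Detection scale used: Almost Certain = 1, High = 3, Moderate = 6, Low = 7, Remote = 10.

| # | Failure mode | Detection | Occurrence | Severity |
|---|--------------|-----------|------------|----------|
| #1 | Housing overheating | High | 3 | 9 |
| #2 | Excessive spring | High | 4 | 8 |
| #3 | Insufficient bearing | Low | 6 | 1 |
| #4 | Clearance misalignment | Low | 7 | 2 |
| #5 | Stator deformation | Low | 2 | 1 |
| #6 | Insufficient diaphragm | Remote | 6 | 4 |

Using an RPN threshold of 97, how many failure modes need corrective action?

2

RPN = Severity × Occurrence × Detection:
  #1: 9 × 3 × 3 = 81
  #2: 8 × 4 × 3 = 96
  #3: 1 × 6 × 7 = 42
  #4: 2 × 7 × 7 = 98
  #5: 1 × 2 × 7 = 14
  #6: 4 × 6 × 10 = 240
Modes with RPN ≥ 97: #4 (98), #6 (240) → 2.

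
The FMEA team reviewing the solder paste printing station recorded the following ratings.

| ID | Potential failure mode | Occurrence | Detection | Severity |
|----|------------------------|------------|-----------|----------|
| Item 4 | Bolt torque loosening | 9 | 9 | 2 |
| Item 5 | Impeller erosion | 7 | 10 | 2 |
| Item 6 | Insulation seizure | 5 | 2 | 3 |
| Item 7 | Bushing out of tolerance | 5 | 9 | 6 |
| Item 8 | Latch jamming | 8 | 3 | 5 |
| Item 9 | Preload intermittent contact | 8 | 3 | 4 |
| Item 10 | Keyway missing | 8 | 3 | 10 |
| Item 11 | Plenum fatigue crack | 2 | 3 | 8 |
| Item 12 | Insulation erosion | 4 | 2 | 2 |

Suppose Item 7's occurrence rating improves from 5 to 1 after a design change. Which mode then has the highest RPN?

RPN = Severity × Occurrence × Detection:
  Item 4: 2 × 9 × 9 = 162
  Item 5: 2 × 7 × 10 = 140
  Item 6: 3 × 5 × 2 = 30
  Item 7: 6 × 5 × 9 = 270
  Item 8: 5 × 8 × 3 = 120
  Item 9: 4 × 8 × 3 = 96
  Item 10: 10 × 8 × 3 = 240
  Item 11: 8 × 2 × 3 = 48
  Item 12: 2 × 4 × 2 = 16
After action: Item 7 → 6 × 1 × 9 = 54.
Revised RPNs: Item 10=240, Item 4=162, Item 5=140, Item 8=120, Item 9=96, Item 7=54, Item 11=48, Item 6=30, Item 12=16.
Highest is now Item 10 (240).

Item 10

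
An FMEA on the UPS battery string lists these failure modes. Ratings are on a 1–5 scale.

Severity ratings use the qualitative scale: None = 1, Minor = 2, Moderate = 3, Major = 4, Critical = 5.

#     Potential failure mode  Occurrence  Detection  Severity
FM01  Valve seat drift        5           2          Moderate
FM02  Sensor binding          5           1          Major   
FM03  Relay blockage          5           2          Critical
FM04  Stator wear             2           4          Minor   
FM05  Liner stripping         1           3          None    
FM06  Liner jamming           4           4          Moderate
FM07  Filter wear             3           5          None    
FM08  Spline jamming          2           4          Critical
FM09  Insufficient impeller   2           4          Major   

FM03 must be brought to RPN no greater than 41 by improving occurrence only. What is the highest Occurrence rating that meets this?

FM03: S=5, O=5, D=2 → current RPN = 50.
Fixed product = 10. Need 10 × O ≤ 41, so O ≤ 41/10 = 4.10.
Maximum integer Occurrence rating = 4 (gives RPN 40; O=5 would give 50 > 41).

4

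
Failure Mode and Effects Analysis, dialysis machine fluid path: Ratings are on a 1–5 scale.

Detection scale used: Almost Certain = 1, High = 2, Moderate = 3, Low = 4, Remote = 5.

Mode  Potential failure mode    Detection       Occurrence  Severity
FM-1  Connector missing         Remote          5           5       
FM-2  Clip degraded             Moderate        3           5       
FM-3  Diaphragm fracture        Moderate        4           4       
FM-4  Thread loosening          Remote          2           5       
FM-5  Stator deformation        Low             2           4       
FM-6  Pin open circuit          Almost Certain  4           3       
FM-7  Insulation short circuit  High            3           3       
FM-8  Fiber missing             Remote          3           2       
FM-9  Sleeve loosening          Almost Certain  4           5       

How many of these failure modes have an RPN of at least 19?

RPN = Severity × Occurrence × Detection:
  FM-1: 5 × 5 × 5 = 125
  FM-2: 5 × 3 × 3 = 45
  FM-3: 4 × 4 × 3 = 48
  FM-4: 5 × 2 × 5 = 50
  FM-5: 4 × 2 × 4 = 32
  FM-6: 3 × 4 × 1 = 12
  FM-7: 3 × 3 × 2 = 18
  FM-8: 2 × 3 × 5 = 30
  FM-9: 5 × 4 × 1 = 20
Modes with RPN ≥ 19: FM-1 (125), FM-2 (45), FM-3 (48), FM-4 (50), FM-5 (32), FM-8 (30), FM-9 (20) → 7.

7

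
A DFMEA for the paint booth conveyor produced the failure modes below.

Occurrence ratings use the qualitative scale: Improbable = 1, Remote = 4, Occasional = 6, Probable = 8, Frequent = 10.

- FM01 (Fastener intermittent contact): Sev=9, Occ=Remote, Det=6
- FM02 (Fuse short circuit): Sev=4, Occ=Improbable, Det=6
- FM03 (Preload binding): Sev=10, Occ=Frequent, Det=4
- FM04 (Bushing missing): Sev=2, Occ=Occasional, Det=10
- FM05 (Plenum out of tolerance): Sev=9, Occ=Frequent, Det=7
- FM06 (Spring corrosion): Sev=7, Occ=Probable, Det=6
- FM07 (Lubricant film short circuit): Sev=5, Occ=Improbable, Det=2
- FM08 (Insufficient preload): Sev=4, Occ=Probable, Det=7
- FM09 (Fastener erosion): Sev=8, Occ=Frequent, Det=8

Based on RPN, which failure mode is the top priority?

RPN = Severity × Occurrence × Detection:
  FM01: 9 × 4 × 6 = 216
  FM02: 4 × 1 × 6 = 24
  FM03: 10 × 10 × 4 = 400
  FM04: 2 × 6 × 10 = 120
  FM05: 9 × 10 × 7 = 630
  FM06: 7 × 8 × 6 = 336
  FM07: 5 × 1 × 2 = 10
  FM08: 4 × 8 × 7 = 224
  FM09: 8 × 10 × 8 = 640
Highest RPN is 640 → FM09.

FM09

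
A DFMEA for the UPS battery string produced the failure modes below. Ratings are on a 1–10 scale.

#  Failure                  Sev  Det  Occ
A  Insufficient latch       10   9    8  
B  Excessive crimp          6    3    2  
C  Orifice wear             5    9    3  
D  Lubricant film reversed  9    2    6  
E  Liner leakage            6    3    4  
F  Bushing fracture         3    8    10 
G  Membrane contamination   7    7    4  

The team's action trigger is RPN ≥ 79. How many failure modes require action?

5

RPN = Severity × Occurrence × Detection:
  A: 10 × 8 × 9 = 720
  B: 6 × 2 × 3 = 36
  C: 5 × 3 × 9 = 135
  D: 9 × 6 × 2 = 108
  E: 6 × 4 × 3 = 72
  F: 3 × 10 × 8 = 240
  G: 7 × 4 × 7 = 196
Modes with RPN ≥ 79: A (720), C (135), D (108), F (240), G (196) → 5.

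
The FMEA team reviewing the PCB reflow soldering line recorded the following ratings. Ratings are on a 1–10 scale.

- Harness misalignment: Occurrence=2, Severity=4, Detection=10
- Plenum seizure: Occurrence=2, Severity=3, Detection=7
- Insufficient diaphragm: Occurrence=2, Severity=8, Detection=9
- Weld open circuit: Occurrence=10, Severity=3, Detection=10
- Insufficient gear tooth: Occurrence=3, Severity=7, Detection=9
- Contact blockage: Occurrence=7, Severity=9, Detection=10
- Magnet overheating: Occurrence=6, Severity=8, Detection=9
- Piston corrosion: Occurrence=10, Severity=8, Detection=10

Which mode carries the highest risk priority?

Piston corrosion

RPN = Severity × Occurrence × Detection:
  Harness misalignment: 4 × 2 × 10 = 80
  Plenum seizure: 3 × 2 × 7 = 42
  Insufficient diaphragm: 8 × 2 × 9 = 144
  Weld open circuit: 3 × 10 × 10 = 300
  Insufficient gear tooth: 7 × 3 × 9 = 189
  Contact blockage: 9 × 7 × 10 = 630
  Magnet overheating: 8 × 6 × 9 = 432
  Piston corrosion: 8 × 10 × 10 = 800
Highest RPN is 800 → Piston corrosion.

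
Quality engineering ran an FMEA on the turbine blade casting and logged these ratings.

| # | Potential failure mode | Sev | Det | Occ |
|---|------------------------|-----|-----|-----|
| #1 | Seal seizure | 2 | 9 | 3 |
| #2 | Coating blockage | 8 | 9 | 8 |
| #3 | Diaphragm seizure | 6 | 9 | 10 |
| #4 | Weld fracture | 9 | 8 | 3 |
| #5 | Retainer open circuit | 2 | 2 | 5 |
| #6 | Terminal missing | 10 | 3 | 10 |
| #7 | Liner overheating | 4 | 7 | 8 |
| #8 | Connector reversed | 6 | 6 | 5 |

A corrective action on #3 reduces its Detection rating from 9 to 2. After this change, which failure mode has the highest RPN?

#2

RPN = Severity × Occurrence × Detection:
  #1: 2 × 3 × 9 = 54
  #2: 8 × 8 × 9 = 576
  #3: 6 × 10 × 9 = 540
  #4: 9 × 3 × 8 = 216
  #5: 2 × 5 × 2 = 20
  #6: 10 × 10 × 3 = 300
  #7: 4 × 8 × 7 = 224
  #8: 6 × 5 × 6 = 180
After action: #3 → 6 × 10 × 2 = 120.
Revised RPNs: #2=576, #6=300, #7=224, #4=216, #8=180, #3=120, #1=54, #5=20.
Highest is now #2 (576).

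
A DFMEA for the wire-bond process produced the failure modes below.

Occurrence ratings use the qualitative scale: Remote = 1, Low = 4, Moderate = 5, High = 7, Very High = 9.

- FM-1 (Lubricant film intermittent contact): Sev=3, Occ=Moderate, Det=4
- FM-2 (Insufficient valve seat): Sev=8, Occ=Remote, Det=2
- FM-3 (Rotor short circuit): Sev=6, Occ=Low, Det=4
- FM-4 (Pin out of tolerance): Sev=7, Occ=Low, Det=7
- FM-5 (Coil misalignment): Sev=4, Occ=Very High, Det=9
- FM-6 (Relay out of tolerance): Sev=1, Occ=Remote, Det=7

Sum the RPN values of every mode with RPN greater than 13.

RPN = Severity × Occurrence × Detection:
  FM-1: 3 × 5 × 4 = 60
  FM-2: 8 × 1 × 2 = 16
  FM-3: 6 × 4 × 4 = 96
  FM-4: 7 × 4 × 7 = 196
  FM-5: 4 × 9 × 9 = 324
  FM-6: 1 × 1 × 7 = 7
RPN > 13: FM-1 (60), FM-2 (16), FM-3 (96), FM-4 (196), FM-5 (324).
Sum: 60 + 16 + 96 + 196 + 324 = 692.

692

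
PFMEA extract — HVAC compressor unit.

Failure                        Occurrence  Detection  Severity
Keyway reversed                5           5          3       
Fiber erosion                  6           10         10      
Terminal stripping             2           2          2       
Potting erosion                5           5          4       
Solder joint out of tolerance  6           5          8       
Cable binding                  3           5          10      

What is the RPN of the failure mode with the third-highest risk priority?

150

RPN = Severity × Occurrence × Detection:
  Keyway reversed: 3 × 5 × 5 = 75
  Fiber erosion: 10 × 6 × 10 = 600
  Terminal stripping: 2 × 2 × 2 = 8
  Potting erosion: 4 × 5 × 5 = 100
  Solder joint out of tolerance: 8 × 6 × 5 = 240
  Cable binding: 10 × 3 × 5 = 150
Sorted descending: 600, 240, 150, 100, 75, 8.
The third-highest RPN is 150 (Cable binding).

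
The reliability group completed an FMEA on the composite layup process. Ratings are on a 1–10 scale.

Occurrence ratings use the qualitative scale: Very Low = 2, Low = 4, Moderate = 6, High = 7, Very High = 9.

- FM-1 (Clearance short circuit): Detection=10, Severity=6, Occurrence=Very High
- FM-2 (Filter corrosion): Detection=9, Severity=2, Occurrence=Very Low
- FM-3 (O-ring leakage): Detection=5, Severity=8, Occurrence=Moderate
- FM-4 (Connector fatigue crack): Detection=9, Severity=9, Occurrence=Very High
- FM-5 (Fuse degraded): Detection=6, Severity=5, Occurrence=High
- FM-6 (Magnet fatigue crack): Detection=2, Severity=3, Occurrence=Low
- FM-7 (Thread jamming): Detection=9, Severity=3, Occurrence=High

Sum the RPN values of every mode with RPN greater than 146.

1908

RPN = Severity × Occurrence × Detection:
  FM-1: 6 × 9 × 10 = 540
  FM-2: 2 × 2 × 9 = 36
  FM-3: 8 × 6 × 5 = 240
  FM-4: 9 × 9 × 9 = 729
  FM-5: 5 × 7 × 6 = 210
  FM-6: 3 × 4 × 2 = 24
  FM-7: 3 × 7 × 9 = 189
RPN > 146: FM-1 (540), FM-3 (240), FM-4 (729), FM-5 (210), FM-7 (189).
Sum: 540 + 240 + 729 + 210 + 189 = 1908.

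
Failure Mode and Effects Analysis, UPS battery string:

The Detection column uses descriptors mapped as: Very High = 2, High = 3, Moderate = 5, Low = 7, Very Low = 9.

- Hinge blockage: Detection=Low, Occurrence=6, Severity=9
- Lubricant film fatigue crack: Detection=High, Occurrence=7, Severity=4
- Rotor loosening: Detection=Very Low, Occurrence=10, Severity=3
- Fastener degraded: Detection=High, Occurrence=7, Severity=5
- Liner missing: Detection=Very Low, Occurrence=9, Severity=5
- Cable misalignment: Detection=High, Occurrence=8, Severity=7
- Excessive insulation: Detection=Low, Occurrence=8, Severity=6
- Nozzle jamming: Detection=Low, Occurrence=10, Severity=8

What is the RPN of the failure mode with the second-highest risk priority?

RPN = Severity × Occurrence × Detection:
  Hinge blockage: 9 × 6 × 7 = 378
  Lubricant film fatigue crack: 4 × 7 × 3 = 84
  Rotor loosening: 3 × 10 × 9 = 270
  Fastener degraded: 5 × 7 × 3 = 105
  Liner missing: 5 × 9 × 9 = 405
  Cable misalignment: 7 × 8 × 3 = 168
  Excessive insulation: 6 × 8 × 7 = 336
  Nozzle jamming: 8 × 10 × 7 = 560
Sorted descending: 560, 405, 378, 336, 270, 168, 105, 84.
The second-highest RPN is 405 (Liner missing).

405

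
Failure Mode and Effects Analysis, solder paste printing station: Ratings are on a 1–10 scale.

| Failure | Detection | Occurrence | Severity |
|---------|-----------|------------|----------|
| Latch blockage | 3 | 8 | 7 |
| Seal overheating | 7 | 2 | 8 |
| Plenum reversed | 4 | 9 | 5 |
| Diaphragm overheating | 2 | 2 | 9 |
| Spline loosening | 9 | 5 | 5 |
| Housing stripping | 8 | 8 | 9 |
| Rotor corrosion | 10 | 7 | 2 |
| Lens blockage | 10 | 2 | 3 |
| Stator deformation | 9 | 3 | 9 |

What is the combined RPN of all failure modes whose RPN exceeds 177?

1224

RPN = Severity × Occurrence × Detection:
  Latch blockage: 7 × 8 × 3 = 168
  Seal overheating: 8 × 2 × 7 = 112
  Plenum reversed: 5 × 9 × 4 = 180
  Diaphragm overheating: 9 × 2 × 2 = 36
  Spline loosening: 5 × 5 × 9 = 225
  Housing stripping: 9 × 8 × 8 = 576
  Rotor corrosion: 2 × 7 × 10 = 140
  Lens blockage: 3 × 2 × 10 = 60
  Stator deformation: 9 × 3 × 9 = 243
RPN > 177: Plenum reversed (180), Spline loosening (225), Housing stripping (576), Stator deformation (243).
Sum: 180 + 225 + 576 + 243 = 1224.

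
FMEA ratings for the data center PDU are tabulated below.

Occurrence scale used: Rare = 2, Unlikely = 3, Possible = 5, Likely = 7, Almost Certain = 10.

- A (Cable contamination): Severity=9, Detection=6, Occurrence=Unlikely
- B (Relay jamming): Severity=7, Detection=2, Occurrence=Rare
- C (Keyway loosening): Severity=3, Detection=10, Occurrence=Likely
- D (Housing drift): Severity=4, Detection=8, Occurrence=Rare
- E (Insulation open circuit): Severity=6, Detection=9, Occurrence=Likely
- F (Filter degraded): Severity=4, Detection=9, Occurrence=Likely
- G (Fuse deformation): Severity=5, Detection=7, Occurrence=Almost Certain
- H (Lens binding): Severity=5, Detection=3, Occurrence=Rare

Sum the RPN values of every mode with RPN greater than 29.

1446

RPN = Severity × Occurrence × Detection:
  A: 9 × 3 × 6 = 162
  B: 7 × 2 × 2 = 28
  C: 3 × 7 × 10 = 210
  D: 4 × 2 × 8 = 64
  E: 6 × 7 × 9 = 378
  F: 4 × 7 × 9 = 252
  G: 5 × 10 × 7 = 350
  H: 5 × 2 × 3 = 30
RPN > 29: A (162), C (210), D (64), E (378), F (252), G (350), H (30).
Sum: 162 + 210 + 64 + 378 + 252 + 350 + 30 = 1446.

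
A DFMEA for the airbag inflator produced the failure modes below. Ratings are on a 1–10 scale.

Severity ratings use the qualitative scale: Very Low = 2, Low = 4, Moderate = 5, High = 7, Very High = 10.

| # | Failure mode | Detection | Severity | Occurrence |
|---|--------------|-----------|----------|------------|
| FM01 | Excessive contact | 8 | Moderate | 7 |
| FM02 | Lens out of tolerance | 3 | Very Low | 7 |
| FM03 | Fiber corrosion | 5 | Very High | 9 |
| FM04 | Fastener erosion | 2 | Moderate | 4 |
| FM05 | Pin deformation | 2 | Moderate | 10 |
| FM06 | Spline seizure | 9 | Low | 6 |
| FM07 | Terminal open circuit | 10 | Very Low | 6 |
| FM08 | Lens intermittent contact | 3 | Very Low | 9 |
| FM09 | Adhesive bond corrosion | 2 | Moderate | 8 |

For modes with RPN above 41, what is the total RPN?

RPN = Severity × Occurrence × Detection:
  FM01: 5 × 7 × 8 = 280
  FM02: 2 × 7 × 3 = 42
  FM03: 10 × 9 × 5 = 450
  FM04: 5 × 4 × 2 = 40
  FM05: 5 × 10 × 2 = 100
  FM06: 4 × 6 × 9 = 216
  FM07: 2 × 6 × 10 = 120
  FM08: 2 × 9 × 3 = 54
  FM09: 5 × 8 × 2 = 80
RPN > 41: FM01 (280), FM02 (42), FM03 (450), FM05 (100), FM06 (216), FM07 (120), FM08 (54), FM09 (80).
Sum: 280 + 42 + 450 + 100 + 216 + 120 + 54 + 80 = 1342.

1342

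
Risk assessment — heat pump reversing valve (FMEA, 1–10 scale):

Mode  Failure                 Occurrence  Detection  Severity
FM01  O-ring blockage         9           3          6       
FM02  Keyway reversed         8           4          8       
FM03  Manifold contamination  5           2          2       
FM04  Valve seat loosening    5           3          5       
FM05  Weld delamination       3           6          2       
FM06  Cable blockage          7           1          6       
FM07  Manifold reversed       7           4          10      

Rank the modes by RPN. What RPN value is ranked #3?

162

RPN = Severity × Occurrence × Detection:
  FM01: 6 × 9 × 3 = 162
  FM02: 8 × 8 × 4 = 256
  FM03: 2 × 5 × 2 = 20
  FM04: 5 × 5 × 3 = 75
  FM05: 2 × 3 × 6 = 36
  FM06: 6 × 7 × 1 = 42
  FM07: 10 × 7 × 4 = 280
Sorted descending: 280, 256, 162, 75, 42, 36, 20.
The third-highest RPN is 162 (FM01).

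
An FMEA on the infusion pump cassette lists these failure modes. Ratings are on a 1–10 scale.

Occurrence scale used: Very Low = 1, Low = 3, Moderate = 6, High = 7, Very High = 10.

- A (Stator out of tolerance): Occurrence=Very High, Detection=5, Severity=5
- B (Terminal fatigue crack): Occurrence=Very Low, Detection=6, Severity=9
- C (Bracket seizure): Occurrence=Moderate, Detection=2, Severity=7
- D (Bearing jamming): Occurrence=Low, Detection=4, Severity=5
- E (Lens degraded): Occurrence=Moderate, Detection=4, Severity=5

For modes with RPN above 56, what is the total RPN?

514

RPN = Severity × Occurrence × Detection:
  A: 5 × 10 × 5 = 250
  B: 9 × 1 × 6 = 54
  C: 7 × 6 × 2 = 84
  D: 5 × 3 × 4 = 60
  E: 5 × 6 × 4 = 120
RPN > 56: A (250), C (84), D (60), E (120).
Sum: 250 + 84 + 60 + 120 = 514.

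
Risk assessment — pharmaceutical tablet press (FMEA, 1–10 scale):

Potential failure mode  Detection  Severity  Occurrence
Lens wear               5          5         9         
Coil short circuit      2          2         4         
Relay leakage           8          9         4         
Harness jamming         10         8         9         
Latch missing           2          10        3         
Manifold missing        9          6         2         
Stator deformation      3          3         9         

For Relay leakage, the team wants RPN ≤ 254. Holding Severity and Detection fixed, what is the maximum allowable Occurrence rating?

Relay leakage: S=9, O=4, D=8 → current RPN = 288.
Fixed product = 72. Need 72 × O ≤ 254, so O ≤ 254/72 = 3.53.
Maximum integer Occurrence rating = 3 (gives RPN 216; O=4 would give 288 > 254).

3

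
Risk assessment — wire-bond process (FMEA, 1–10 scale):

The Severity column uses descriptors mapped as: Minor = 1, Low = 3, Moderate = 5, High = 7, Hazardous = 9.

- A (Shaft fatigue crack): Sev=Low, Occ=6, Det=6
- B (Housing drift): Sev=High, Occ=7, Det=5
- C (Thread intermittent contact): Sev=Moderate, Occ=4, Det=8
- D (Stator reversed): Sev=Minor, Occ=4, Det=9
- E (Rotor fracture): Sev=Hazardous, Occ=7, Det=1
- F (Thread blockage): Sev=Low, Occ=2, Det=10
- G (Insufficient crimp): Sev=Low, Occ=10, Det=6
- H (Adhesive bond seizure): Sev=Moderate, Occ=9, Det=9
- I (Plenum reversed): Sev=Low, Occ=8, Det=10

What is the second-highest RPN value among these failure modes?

RPN = Severity × Occurrence × Detection:
  A: 3 × 6 × 6 = 108
  B: 7 × 7 × 5 = 245
  C: 5 × 4 × 8 = 160
  D: 1 × 4 × 9 = 36
  E: 9 × 7 × 1 = 63
  F: 3 × 2 × 10 = 60
  G: 3 × 10 × 6 = 180
  H: 5 × 9 × 9 = 405
  I: 3 × 8 × 10 = 240
Sorted descending: 405, 245, 240, 180, 160, 108, 63, 60, 36.
The second-highest RPN is 245 (B).

245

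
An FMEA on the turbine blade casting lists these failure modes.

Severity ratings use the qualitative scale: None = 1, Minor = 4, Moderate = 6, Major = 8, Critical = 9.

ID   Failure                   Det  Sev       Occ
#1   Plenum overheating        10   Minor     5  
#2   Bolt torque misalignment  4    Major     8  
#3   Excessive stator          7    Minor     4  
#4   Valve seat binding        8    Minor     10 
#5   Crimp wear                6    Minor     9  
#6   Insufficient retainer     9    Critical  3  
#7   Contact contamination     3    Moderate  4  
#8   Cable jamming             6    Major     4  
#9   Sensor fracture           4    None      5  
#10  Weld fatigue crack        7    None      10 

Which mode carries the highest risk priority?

#4

RPN = Severity × Occurrence × Detection:
  #1: 4 × 5 × 10 = 200
  #2: 8 × 8 × 4 = 256
  #3: 4 × 4 × 7 = 112
  #4: 4 × 10 × 8 = 320
  #5: 4 × 9 × 6 = 216
  #6: 9 × 3 × 9 = 243
  #7: 6 × 4 × 3 = 72
  #8: 8 × 4 × 6 = 192
  #9: 1 × 5 × 4 = 20
  #10: 1 × 10 × 7 = 70
Highest RPN is 320 → #4.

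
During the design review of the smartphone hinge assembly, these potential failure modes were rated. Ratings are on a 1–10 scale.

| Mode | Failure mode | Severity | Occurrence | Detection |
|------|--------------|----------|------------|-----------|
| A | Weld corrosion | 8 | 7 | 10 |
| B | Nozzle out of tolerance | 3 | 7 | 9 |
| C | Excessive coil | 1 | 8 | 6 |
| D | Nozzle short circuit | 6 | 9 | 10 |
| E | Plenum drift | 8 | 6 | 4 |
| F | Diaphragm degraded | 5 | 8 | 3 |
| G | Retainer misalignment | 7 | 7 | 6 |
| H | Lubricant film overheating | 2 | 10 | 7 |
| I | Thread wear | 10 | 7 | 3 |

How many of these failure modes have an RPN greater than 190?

5

RPN = Severity × Occurrence × Detection:
  A: 8 × 7 × 10 = 560
  B: 3 × 7 × 9 = 189
  C: 1 × 8 × 6 = 48
  D: 6 × 9 × 10 = 540
  E: 8 × 6 × 4 = 192
  F: 5 × 8 × 3 = 120
  G: 7 × 7 × 6 = 294
  H: 2 × 10 × 7 = 140
  I: 10 × 7 × 3 = 210
Modes with RPN > 190: A (560), D (540), E (192), G (294), I (210) → 5.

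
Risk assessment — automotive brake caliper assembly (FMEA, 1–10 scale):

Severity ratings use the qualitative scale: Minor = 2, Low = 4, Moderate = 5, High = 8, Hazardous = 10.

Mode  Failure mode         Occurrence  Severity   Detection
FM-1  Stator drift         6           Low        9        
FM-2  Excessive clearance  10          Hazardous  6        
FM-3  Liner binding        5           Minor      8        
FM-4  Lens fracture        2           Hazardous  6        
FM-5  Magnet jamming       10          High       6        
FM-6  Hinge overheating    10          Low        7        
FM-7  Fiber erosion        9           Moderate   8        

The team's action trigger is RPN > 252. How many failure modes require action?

RPN = Severity × Occurrence × Detection:
  FM-1: 4 × 6 × 9 = 216
  FM-2: 10 × 10 × 6 = 600
  FM-3: 2 × 5 × 8 = 80
  FM-4: 10 × 2 × 6 = 120
  FM-5: 8 × 10 × 6 = 480
  FM-6: 4 × 10 × 7 = 280
  FM-7: 5 × 9 × 8 = 360
Modes with RPN > 252: FM-2 (600), FM-5 (480), FM-6 (280), FM-7 (360) → 4.

4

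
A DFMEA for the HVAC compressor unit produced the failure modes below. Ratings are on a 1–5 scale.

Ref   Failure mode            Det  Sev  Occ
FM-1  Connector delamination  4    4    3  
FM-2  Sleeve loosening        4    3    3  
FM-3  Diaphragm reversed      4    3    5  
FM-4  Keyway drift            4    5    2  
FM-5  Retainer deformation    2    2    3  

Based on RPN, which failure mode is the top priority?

FM-3

RPN = Severity × Occurrence × Detection:
  FM-1: 4 × 3 × 4 = 48
  FM-2: 3 × 3 × 4 = 36
  FM-3: 3 × 5 × 4 = 60
  FM-4: 5 × 2 × 4 = 40
  FM-5: 2 × 3 × 2 = 12
Highest RPN is 60 → FM-3.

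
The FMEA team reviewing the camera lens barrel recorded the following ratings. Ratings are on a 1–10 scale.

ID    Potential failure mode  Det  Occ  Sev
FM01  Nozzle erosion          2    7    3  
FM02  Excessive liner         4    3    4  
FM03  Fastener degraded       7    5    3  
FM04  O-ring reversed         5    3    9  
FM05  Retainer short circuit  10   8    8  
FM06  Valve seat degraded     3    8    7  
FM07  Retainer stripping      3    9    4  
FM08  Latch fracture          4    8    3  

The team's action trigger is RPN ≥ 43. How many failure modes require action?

RPN = Severity × Occurrence × Detection:
  FM01: 3 × 7 × 2 = 42
  FM02: 4 × 3 × 4 = 48
  FM03: 3 × 5 × 7 = 105
  FM04: 9 × 3 × 5 = 135
  FM05: 8 × 8 × 10 = 640
  FM06: 7 × 8 × 3 = 168
  FM07: 4 × 9 × 3 = 108
  FM08: 3 × 8 × 4 = 96
Modes with RPN ≥ 43: FM02 (48), FM03 (105), FM04 (135), FM05 (640), FM06 (168), FM07 (108), FM08 (96) → 7.

7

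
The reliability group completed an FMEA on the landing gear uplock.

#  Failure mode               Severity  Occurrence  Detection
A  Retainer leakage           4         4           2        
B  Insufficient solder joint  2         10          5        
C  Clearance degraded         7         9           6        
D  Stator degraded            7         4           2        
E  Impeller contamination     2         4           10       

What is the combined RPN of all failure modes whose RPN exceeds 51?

614

RPN = Severity × Occurrence × Detection:
  A: 4 × 4 × 2 = 32
  B: 2 × 10 × 5 = 100
  C: 7 × 9 × 6 = 378
  D: 7 × 4 × 2 = 56
  E: 2 × 4 × 10 = 80
RPN > 51: B (100), C (378), D (56), E (80).
Sum: 100 + 378 + 56 + 80 = 614.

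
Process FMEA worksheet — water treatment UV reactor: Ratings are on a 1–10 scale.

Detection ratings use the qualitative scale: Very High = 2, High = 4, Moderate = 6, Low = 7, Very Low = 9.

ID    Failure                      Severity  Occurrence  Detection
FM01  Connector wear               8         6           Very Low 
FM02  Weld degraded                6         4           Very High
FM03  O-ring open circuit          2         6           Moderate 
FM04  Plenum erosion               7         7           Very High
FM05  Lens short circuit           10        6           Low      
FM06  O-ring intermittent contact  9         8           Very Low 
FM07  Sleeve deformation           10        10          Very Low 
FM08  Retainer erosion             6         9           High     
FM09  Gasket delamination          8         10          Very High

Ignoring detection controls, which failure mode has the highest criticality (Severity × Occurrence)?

FM07

Criticality = Severity × Occurrence:
  FM01: 8 × 6 = 48
  FM02: 6 × 4 = 24
  FM03: 2 × 6 = 12
  FM04: 7 × 7 = 49
  FM05: 10 × 6 = 60
  FM06: 9 × 8 = 72
  FM07: 10 × 10 = 100
  FM08: 6 × 9 = 54
  FM09: 8 × 10 = 80
Highest criticality is 100 → FM07.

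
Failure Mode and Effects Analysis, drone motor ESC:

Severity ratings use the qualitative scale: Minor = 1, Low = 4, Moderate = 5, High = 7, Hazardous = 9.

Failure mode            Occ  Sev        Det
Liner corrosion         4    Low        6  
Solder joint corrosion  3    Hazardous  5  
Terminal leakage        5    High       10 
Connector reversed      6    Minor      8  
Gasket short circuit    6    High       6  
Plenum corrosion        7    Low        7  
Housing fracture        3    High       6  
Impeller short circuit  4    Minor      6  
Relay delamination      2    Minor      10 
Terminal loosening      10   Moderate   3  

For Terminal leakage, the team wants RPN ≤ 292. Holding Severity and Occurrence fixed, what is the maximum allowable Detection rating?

8

Terminal leakage: S=7, O=5, D=10 → current RPN = 350.
Fixed product = 35. Need 35 × D ≤ 292, so D ≤ 292/35 = 8.34.
Maximum integer Detection rating = 8 (gives RPN 280; D=9 would give 315 > 292).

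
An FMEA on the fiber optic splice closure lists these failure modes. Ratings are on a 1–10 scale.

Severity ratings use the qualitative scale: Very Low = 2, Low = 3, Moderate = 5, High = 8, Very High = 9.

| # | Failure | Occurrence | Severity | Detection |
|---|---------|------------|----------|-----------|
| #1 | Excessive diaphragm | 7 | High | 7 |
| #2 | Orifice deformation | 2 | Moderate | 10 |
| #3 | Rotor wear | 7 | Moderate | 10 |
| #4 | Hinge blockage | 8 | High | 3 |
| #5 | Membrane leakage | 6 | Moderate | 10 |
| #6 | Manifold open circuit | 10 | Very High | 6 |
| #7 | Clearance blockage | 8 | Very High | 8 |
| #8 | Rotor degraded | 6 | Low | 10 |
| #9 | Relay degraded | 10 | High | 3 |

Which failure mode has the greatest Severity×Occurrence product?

Criticality = Severity × Occurrence:
  #1: 8 × 7 = 56
  #2: 5 × 2 = 10
  #3: 5 × 7 = 35
  #4: 8 × 8 = 64
  #5: 5 × 6 = 30
  #6: 9 × 10 = 90
  #7: 9 × 8 = 72
  #8: 3 × 6 = 18
  #9: 8 × 10 = 80
Highest criticality is 90 → #6.

#6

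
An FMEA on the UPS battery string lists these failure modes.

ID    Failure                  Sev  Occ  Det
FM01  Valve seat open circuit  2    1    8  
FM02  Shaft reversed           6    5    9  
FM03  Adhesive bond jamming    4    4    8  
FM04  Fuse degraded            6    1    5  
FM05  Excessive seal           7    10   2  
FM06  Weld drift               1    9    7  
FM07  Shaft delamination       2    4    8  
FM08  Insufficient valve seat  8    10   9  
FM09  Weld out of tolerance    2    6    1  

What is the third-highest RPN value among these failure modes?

140

RPN = Severity × Occurrence × Detection:
  FM01: 2 × 1 × 8 = 16
  FM02: 6 × 5 × 9 = 270
  FM03: 4 × 4 × 8 = 128
  FM04: 6 × 1 × 5 = 30
  FM05: 7 × 10 × 2 = 140
  FM06: 1 × 9 × 7 = 63
  FM07: 2 × 4 × 8 = 64
  FM08: 8 × 10 × 9 = 720
  FM09: 2 × 6 × 1 = 12
Sorted descending: 720, 270, 140, 128, 64, 63, 30, 16, 12.
The third-highest RPN is 140 (FM05).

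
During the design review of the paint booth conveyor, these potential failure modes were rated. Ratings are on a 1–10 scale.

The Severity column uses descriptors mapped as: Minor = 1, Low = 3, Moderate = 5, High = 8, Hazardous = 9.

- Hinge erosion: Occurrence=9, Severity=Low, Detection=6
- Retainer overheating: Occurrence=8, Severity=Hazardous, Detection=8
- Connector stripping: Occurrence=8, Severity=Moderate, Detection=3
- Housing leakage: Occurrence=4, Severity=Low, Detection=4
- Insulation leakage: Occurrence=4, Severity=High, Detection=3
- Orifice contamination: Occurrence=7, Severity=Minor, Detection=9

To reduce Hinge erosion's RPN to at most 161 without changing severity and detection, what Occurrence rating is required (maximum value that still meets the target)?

Hinge erosion: S=3, O=9, D=6 → current RPN = 162.
Fixed product = 18. Need 18 × O ≤ 161, so O ≤ 161/18 = 8.94.
Maximum integer Occurrence rating = 8 (gives RPN 144; O=9 would give 162 > 161).

8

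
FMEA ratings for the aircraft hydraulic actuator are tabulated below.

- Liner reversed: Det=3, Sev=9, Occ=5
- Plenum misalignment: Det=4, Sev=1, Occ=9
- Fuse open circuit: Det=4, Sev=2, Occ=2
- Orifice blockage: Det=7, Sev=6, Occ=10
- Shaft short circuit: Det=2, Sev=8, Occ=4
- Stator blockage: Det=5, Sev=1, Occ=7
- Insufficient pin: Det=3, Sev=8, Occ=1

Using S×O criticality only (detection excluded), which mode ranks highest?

Orifice blockage

Criticality = Severity × Occurrence:
  Liner reversed: 9 × 5 = 45
  Plenum misalignment: 1 × 9 = 9
  Fuse open circuit: 2 × 2 = 4
  Orifice blockage: 6 × 10 = 60
  Shaft short circuit: 8 × 4 = 32
  Stator blockage: 1 × 7 = 7
  Insufficient pin: 8 × 1 = 8
Highest criticality is 60 → Orifice blockage.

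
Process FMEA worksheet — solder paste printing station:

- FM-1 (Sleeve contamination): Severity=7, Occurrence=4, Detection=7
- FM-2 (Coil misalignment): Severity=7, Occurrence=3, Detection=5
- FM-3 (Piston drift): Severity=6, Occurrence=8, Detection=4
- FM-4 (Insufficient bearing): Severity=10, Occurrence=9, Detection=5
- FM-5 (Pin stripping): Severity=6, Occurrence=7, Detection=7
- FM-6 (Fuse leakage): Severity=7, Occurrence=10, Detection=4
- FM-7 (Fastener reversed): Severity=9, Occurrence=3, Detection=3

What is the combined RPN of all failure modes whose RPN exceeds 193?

RPN = Severity × Occurrence × Detection:
  FM-1: 7 × 4 × 7 = 196
  FM-2: 7 × 3 × 5 = 105
  FM-3: 6 × 8 × 4 = 192
  FM-4: 10 × 9 × 5 = 450
  FM-5: 6 × 7 × 7 = 294
  FM-6: 7 × 10 × 4 = 280
  FM-7: 9 × 3 × 3 = 81
RPN > 193: FM-1 (196), FM-4 (450), FM-5 (294), FM-6 (280).
Sum: 196 + 450 + 294 + 280 = 1220.

1220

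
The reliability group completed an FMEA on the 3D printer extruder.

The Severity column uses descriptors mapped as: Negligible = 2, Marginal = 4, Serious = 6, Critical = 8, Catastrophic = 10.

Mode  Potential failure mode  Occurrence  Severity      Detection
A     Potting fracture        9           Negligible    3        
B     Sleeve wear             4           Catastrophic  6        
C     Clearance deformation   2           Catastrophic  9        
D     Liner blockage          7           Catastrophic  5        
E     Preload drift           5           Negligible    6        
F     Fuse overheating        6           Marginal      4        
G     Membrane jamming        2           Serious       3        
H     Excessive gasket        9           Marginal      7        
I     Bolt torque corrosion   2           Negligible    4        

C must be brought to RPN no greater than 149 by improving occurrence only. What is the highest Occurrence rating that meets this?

C: S=10, O=2, D=9 → current RPN = 180.
Fixed product = 90. Need 90 × O ≤ 149, so O ≤ 149/90 = 1.66.
Maximum integer Occurrence rating = 1 (gives RPN 90; O=2 would give 180 > 149).

1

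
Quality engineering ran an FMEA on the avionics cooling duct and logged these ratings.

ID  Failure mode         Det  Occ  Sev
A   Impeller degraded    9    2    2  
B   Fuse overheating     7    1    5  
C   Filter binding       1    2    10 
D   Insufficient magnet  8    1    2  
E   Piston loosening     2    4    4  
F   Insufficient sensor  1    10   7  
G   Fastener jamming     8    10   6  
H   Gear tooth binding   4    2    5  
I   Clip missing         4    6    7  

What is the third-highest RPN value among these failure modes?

70

RPN = Severity × Occurrence × Detection:
  A: 2 × 2 × 9 = 36
  B: 5 × 1 × 7 = 35
  C: 10 × 2 × 1 = 20
  D: 2 × 1 × 8 = 16
  E: 4 × 4 × 2 = 32
  F: 7 × 10 × 1 = 70
  G: 6 × 10 × 8 = 480
  H: 5 × 2 × 4 = 40
  I: 7 × 6 × 4 = 168
Sorted descending: 480, 168, 70, 40, 36, 35, 32, 20, 16.
The third-highest RPN is 70 (F).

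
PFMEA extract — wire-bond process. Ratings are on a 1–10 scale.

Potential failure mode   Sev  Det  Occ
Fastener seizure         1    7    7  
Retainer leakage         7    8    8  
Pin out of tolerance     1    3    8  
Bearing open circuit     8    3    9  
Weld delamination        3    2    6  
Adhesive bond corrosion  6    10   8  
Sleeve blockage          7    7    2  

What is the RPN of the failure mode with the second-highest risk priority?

RPN = Severity × Occurrence × Detection:
  Fastener seizure: 1 × 7 × 7 = 49
  Retainer leakage: 7 × 8 × 8 = 448
  Pin out of tolerance: 1 × 8 × 3 = 24
  Bearing open circuit: 8 × 9 × 3 = 216
  Weld delamination: 3 × 6 × 2 = 36
  Adhesive bond corrosion: 6 × 8 × 10 = 480
  Sleeve blockage: 7 × 2 × 7 = 98
Sorted descending: 480, 448, 216, 98, 49, 36, 24.
The second-highest RPN is 448 (Retainer leakage).

448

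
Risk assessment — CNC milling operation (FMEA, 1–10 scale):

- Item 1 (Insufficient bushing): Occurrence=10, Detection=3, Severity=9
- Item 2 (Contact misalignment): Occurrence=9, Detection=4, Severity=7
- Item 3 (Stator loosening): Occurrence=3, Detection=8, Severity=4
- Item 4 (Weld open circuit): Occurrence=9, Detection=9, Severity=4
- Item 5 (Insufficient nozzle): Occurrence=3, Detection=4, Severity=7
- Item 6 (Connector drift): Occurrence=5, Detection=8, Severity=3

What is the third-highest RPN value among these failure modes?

252

RPN = Severity × Occurrence × Detection:
  Item 1: 9 × 10 × 3 = 270
  Item 2: 7 × 9 × 4 = 252
  Item 3: 4 × 3 × 8 = 96
  Item 4: 4 × 9 × 9 = 324
  Item 5: 7 × 3 × 4 = 84
  Item 6: 3 × 5 × 8 = 120
Sorted descending: 324, 270, 252, 120, 96, 84.
The third-highest RPN is 252 (Item 2).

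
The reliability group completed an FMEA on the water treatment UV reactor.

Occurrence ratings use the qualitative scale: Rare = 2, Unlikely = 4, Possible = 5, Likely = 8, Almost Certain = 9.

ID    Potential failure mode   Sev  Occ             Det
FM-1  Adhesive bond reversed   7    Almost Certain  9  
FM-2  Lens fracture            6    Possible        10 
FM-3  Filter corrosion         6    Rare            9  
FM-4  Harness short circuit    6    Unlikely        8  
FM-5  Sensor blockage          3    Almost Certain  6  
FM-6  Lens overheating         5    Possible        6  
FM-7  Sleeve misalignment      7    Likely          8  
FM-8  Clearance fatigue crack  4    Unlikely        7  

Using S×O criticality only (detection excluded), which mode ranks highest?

FM-1

Criticality = Severity × Occurrence:
  FM-1: 7 × 9 = 63
  FM-2: 6 × 5 = 30
  FM-3: 6 × 2 = 12
  FM-4: 6 × 4 = 24
  FM-5: 3 × 9 = 27
  FM-6: 5 × 5 = 25
  FM-7: 7 × 8 = 56
  FM-8: 4 × 4 = 16
Highest criticality is 63 → FM-1.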